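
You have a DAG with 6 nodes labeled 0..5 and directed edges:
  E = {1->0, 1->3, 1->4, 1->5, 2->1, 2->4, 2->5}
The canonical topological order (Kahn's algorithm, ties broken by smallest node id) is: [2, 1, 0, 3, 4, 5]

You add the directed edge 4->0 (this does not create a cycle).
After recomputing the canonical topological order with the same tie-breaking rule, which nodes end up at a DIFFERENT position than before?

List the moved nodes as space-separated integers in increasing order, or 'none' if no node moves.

Old toposort: [2, 1, 0, 3, 4, 5]
Added edge 4->0
Recompute Kahn (smallest-id tiebreak):
  initial in-degrees: [2, 1, 0, 1, 2, 2]
  ready (indeg=0): [2]
  pop 2: indeg[1]->0; indeg[4]->1; indeg[5]->1 | ready=[1] | order so far=[2]
  pop 1: indeg[0]->1; indeg[3]->0; indeg[4]->0; indeg[5]->0 | ready=[3, 4, 5] | order so far=[2, 1]
  pop 3: no out-edges | ready=[4, 5] | order so far=[2, 1, 3]
  pop 4: indeg[0]->0 | ready=[0, 5] | order so far=[2, 1, 3, 4]
  pop 0: no out-edges | ready=[5] | order so far=[2, 1, 3, 4, 0]
  pop 5: no out-edges | ready=[] | order so far=[2, 1, 3, 4, 0, 5]
New canonical toposort: [2, 1, 3, 4, 0, 5]
Compare positions:
  Node 0: index 2 -> 4 (moved)
  Node 1: index 1 -> 1 (same)
  Node 2: index 0 -> 0 (same)
  Node 3: index 3 -> 2 (moved)
  Node 4: index 4 -> 3 (moved)
  Node 5: index 5 -> 5 (same)
Nodes that changed position: 0 3 4

Answer: 0 3 4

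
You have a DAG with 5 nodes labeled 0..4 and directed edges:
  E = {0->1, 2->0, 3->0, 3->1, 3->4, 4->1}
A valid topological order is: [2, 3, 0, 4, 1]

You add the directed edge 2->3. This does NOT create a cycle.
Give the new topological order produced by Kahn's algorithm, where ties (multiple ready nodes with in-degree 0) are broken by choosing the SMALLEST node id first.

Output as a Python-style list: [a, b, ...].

Old toposort: [2, 3, 0, 4, 1]
Added edge: 2->3
Position of 2 (0) < position of 3 (1). Old order still valid.
Run Kahn's algorithm (break ties by smallest node id):
  initial in-degrees: [2, 3, 0, 1, 1]
  ready (indeg=0): [2]
  pop 2: indeg[0]->1; indeg[3]->0 | ready=[3] | order so far=[2]
  pop 3: indeg[0]->0; indeg[1]->2; indeg[4]->0 | ready=[0, 4] | order so far=[2, 3]
  pop 0: indeg[1]->1 | ready=[4] | order so far=[2, 3, 0]
  pop 4: indeg[1]->0 | ready=[1] | order so far=[2, 3, 0, 4]
  pop 1: no out-edges | ready=[] | order so far=[2, 3, 0, 4, 1]
  Result: [2, 3, 0, 4, 1]

Answer: [2, 3, 0, 4, 1]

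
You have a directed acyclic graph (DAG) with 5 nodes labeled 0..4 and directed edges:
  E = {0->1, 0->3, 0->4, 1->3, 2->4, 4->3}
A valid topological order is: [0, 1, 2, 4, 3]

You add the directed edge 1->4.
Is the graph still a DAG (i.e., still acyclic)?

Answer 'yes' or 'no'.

Given toposort: [0, 1, 2, 4, 3]
Position of 1: index 1; position of 4: index 3
New edge 1->4: forward
Forward edge: respects the existing order. Still a DAG, same toposort still valid.
Still a DAG? yes

Answer: yes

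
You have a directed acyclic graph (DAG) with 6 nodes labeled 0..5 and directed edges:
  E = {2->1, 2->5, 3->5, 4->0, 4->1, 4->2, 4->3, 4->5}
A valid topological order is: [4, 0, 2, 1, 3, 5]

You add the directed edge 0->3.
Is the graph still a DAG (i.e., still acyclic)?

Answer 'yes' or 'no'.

Given toposort: [4, 0, 2, 1, 3, 5]
Position of 0: index 1; position of 3: index 4
New edge 0->3: forward
Forward edge: respects the existing order. Still a DAG, same toposort still valid.
Still a DAG? yes

Answer: yes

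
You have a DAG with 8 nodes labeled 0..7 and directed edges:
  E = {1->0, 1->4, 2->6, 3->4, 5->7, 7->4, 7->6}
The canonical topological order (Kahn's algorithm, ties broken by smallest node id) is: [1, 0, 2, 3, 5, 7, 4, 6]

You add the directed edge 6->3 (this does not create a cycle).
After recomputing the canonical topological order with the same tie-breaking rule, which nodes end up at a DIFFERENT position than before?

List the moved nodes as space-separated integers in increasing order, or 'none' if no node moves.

Answer: 3 4 5 6 7

Derivation:
Old toposort: [1, 0, 2, 3, 5, 7, 4, 6]
Added edge 6->3
Recompute Kahn (smallest-id tiebreak):
  initial in-degrees: [1, 0, 0, 1, 3, 0, 2, 1]
  ready (indeg=0): [1, 2, 5]
  pop 1: indeg[0]->0; indeg[4]->2 | ready=[0, 2, 5] | order so far=[1]
  pop 0: no out-edges | ready=[2, 5] | order so far=[1, 0]
  pop 2: indeg[6]->1 | ready=[5] | order so far=[1, 0, 2]
  pop 5: indeg[7]->0 | ready=[7] | order so far=[1, 0, 2, 5]
  pop 7: indeg[4]->1; indeg[6]->0 | ready=[6] | order so far=[1, 0, 2, 5, 7]
  pop 6: indeg[3]->0 | ready=[3] | order so far=[1, 0, 2, 5, 7, 6]
  pop 3: indeg[4]->0 | ready=[4] | order so far=[1, 0, 2, 5, 7, 6, 3]
  pop 4: no out-edges | ready=[] | order so far=[1, 0, 2, 5, 7, 6, 3, 4]
New canonical toposort: [1, 0, 2, 5, 7, 6, 3, 4]
Compare positions:
  Node 0: index 1 -> 1 (same)
  Node 1: index 0 -> 0 (same)
  Node 2: index 2 -> 2 (same)
  Node 3: index 3 -> 6 (moved)
  Node 4: index 6 -> 7 (moved)
  Node 5: index 4 -> 3 (moved)
  Node 6: index 7 -> 5 (moved)
  Node 7: index 5 -> 4 (moved)
Nodes that changed position: 3 4 5 6 7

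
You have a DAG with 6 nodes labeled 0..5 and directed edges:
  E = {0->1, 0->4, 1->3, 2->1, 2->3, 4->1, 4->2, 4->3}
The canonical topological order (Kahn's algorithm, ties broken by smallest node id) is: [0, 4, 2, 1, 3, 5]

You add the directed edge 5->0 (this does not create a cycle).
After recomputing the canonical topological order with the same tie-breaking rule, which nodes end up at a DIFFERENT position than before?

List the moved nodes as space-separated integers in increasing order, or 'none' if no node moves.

Old toposort: [0, 4, 2, 1, 3, 5]
Added edge 5->0
Recompute Kahn (smallest-id tiebreak):
  initial in-degrees: [1, 3, 1, 3, 1, 0]
  ready (indeg=0): [5]
  pop 5: indeg[0]->0 | ready=[0] | order so far=[5]
  pop 0: indeg[1]->2; indeg[4]->0 | ready=[4] | order so far=[5, 0]
  pop 4: indeg[1]->1; indeg[2]->0; indeg[3]->2 | ready=[2] | order so far=[5, 0, 4]
  pop 2: indeg[1]->0; indeg[3]->1 | ready=[1] | order so far=[5, 0, 4, 2]
  pop 1: indeg[3]->0 | ready=[3] | order so far=[5, 0, 4, 2, 1]
  pop 3: no out-edges | ready=[] | order so far=[5, 0, 4, 2, 1, 3]
New canonical toposort: [5, 0, 4, 2, 1, 3]
Compare positions:
  Node 0: index 0 -> 1 (moved)
  Node 1: index 3 -> 4 (moved)
  Node 2: index 2 -> 3 (moved)
  Node 3: index 4 -> 5 (moved)
  Node 4: index 1 -> 2 (moved)
  Node 5: index 5 -> 0 (moved)
Nodes that changed position: 0 1 2 3 4 5

Answer: 0 1 2 3 4 5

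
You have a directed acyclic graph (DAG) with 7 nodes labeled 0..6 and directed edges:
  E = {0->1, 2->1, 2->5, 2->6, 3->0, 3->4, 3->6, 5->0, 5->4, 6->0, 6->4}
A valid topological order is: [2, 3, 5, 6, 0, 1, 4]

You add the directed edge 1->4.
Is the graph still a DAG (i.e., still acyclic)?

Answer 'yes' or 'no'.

Answer: yes

Derivation:
Given toposort: [2, 3, 5, 6, 0, 1, 4]
Position of 1: index 5; position of 4: index 6
New edge 1->4: forward
Forward edge: respects the existing order. Still a DAG, same toposort still valid.
Still a DAG? yes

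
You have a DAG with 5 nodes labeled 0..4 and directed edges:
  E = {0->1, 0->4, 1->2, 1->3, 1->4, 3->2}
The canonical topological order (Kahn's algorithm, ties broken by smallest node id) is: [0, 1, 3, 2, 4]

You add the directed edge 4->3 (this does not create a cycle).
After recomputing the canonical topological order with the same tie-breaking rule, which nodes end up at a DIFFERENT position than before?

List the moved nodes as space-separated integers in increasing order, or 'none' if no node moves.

Old toposort: [0, 1, 3, 2, 4]
Added edge 4->3
Recompute Kahn (smallest-id tiebreak):
  initial in-degrees: [0, 1, 2, 2, 2]
  ready (indeg=0): [0]
  pop 0: indeg[1]->0; indeg[4]->1 | ready=[1] | order so far=[0]
  pop 1: indeg[2]->1; indeg[3]->1; indeg[4]->0 | ready=[4] | order so far=[0, 1]
  pop 4: indeg[3]->0 | ready=[3] | order so far=[0, 1, 4]
  pop 3: indeg[2]->0 | ready=[2] | order so far=[0, 1, 4, 3]
  pop 2: no out-edges | ready=[] | order so far=[0, 1, 4, 3, 2]
New canonical toposort: [0, 1, 4, 3, 2]
Compare positions:
  Node 0: index 0 -> 0 (same)
  Node 1: index 1 -> 1 (same)
  Node 2: index 3 -> 4 (moved)
  Node 3: index 2 -> 3 (moved)
  Node 4: index 4 -> 2 (moved)
Nodes that changed position: 2 3 4

Answer: 2 3 4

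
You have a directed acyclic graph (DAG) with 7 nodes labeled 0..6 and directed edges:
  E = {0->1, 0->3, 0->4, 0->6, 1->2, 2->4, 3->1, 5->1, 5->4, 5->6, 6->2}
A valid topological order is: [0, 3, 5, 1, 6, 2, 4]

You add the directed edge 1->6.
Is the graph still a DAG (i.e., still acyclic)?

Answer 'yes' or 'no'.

Answer: yes

Derivation:
Given toposort: [0, 3, 5, 1, 6, 2, 4]
Position of 1: index 3; position of 6: index 4
New edge 1->6: forward
Forward edge: respects the existing order. Still a DAG, same toposort still valid.
Still a DAG? yes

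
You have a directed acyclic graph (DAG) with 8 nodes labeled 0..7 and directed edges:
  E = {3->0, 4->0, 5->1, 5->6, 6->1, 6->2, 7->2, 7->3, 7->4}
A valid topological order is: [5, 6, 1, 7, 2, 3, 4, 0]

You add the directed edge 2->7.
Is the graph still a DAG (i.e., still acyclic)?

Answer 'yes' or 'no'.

Answer: no

Derivation:
Given toposort: [5, 6, 1, 7, 2, 3, 4, 0]
Position of 2: index 4; position of 7: index 3
New edge 2->7: backward (u after v in old order)
Backward edge: old toposort is now invalid. Check if this creates a cycle.
Does 7 already reach 2? Reachable from 7: [0, 2, 3, 4, 7]. YES -> cycle!
Still a DAG? no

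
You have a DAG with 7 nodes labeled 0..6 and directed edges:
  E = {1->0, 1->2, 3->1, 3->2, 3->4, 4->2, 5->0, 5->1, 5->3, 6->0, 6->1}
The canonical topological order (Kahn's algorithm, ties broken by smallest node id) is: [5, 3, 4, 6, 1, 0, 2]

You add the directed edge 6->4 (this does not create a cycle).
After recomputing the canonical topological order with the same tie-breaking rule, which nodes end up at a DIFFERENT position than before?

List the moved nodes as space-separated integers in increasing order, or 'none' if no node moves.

Answer: 0 1 4 6

Derivation:
Old toposort: [5, 3, 4, 6, 1, 0, 2]
Added edge 6->4
Recompute Kahn (smallest-id tiebreak):
  initial in-degrees: [3, 3, 3, 1, 2, 0, 0]
  ready (indeg=0): [5, 6]
  pop 5: indeg[0]->2; indeg[1]->2; indeg[3]->0 | ready=[3, 6] | order so far=[5]
  pop 3: indeg[1]->1; indeg[2]->2; indeg[4]->1 | ready=[6] | order so far=[5, 3]
  pop 6: indeg[0]->1; indeg[1]->0; indeg[4]->0 | ready=[1, 4] | order so far=[5, 3, 6]
  pop 1: indeg[0]->0; indeg[2]->1 | ready=[0, 4] | order so far=[5, 3, 6, 1]
  pop 0: no out-edges | ready=[4] | order so far=[5, 3, 6, 1, 0]
  pop 4: indeg[2]->0 | ready=[2] | order so far=[5, 3, 6, 1, 0, 4]
  pop 2: no out-edges | ready=[] | order so far=[5, 3, 6, 1, 0, 4, 2]
New canonical toposort: [5, 3, 6, 1, 0, 4, 2]
Compare positions:
  Node 0: index 5 -> 4 (moved)
  Node 1: index 4 -> 3 (moved)
  Node 2: index 6 -> 6 (same)
  Node 3: index 1 -> 1 (same)
  Node 4: index 2 -> 5 (moved)
  Node 5: index 0 -> 0 (same)
  Node 6: index 3 -> 2 (moved)
Nodes that changed position: 0 1 4 6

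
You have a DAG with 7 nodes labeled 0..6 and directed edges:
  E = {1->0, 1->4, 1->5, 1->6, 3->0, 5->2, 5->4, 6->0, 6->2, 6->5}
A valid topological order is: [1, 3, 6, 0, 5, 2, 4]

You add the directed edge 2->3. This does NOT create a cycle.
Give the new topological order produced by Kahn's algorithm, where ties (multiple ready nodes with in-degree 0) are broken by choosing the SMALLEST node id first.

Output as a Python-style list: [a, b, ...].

Old toposort: [1, 3, 6, 0, 5, 2, 4]
Added edge: 2->3
Position of 2 (5) > position of 3 (1). Must reorder: 2 must now come before 3.
Run Kahn's algorithm (break ties by smallest node id):
  initial in-degrees: [3, 0, 2, 1, 2, 2, 1]
  ready (indeg=0): [1]
  pop 1: indeg[0]->2; indeg[4]->1; indeg[5]->1; indeg[6]->0 | ready=[6] | order so far=[1]
  pop 6: indeg[0]->1; indeg[2]->1; indeg[5]->0 | ready=[5] | order so far=[1, 6]
  pop 5: indeg[2]->0; indeg[4]->0 | ready=[2, 4] | order so far=[1, 6, 5]
  pop 2: indeg[3]->0 | ready=[3, 4] | order so far=[1, 6, 5, 2]
  pop 3: indeg[0]->0 | ready=[0, 4] | order so far=[1, 6, 5, 2, 3]
  pop 0: no out-edges | ready=[4] | order so far=[1, 6, 5, 2, 3, 0]
  pop 4: no out-edges | ready=[] | order so far=[1, 6, 5, 2, 3, 0, 4]
  Result: [1, 6, 5, 2, 3, 0, 4]

Answer: [1, 6, 5, 2, 3, 0, 4]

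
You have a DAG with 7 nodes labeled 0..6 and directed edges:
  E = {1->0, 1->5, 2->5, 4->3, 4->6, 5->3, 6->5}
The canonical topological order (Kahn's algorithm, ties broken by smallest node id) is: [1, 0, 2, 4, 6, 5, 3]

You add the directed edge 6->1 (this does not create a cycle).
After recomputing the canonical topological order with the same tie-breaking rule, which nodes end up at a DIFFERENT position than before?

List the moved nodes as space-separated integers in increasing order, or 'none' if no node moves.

Answer: 0 1 2 4 6

Derivation:
Old toposort: [1, 0, 2, 4, 6, 5, 3]
Added edge 6->1
Recompute Kahn (smallest-id tiebreak):
  initial in-degrees: [1, 1, 0, 2, 0, 3, 1]
  ready (indeg=0): [2, 4]
  pop 2: indeg[5]->2 | ready=[4] | order so far=[2]
  pop 4: indeg[3]->1; indeg[6]->0 | ready=[6] | order so far=[2, 4]
  pop 6: indeg[1]->0; indeg[5]->1 | ready=[1] | order so far=[2, 4, 6]
  pop 1: indeg[0]->0; indeg[5]->0 | ready=[0, 5] | order so far=[2, 4, 6, 1]
  pop 0: no out-edges | ready=[5] | order so far=[2, 4, 6, 1, 0]
  pop 5: indeg[3]->0 | ready=[3] | order so far=[2, 4, 6, 1, 0, 5]
  pop 3: no out-edges | ready=[] | order so far=[2, 4, 6, 1, 0, 5, 3]
New canonical toposort: [2, 4, 6, 1, 0, 5, 3]
Compare positions:
  Node 0: index 1 -> 4 (moved)
  Node 1: index 0 -> 3 (moved)
  Node 2: index 2 -> 0 (moved)
  Node 3: index 6 -> 6 (same)
  Node 4: index 3 -> 1 (moved)
  Node 5: index 5 -> 5 (same)
  Node 6: index 4 -> 2 (moved)
Nodes that changed position: 0 1 2 4 6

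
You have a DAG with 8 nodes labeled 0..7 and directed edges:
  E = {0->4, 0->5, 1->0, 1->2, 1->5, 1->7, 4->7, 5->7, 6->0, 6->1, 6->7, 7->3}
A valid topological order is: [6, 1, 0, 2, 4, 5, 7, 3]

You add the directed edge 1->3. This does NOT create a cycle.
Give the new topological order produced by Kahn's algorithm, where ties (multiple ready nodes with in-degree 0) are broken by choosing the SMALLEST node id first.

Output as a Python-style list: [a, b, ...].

Old toposort: [6, 1, 0, 2, 4, 5, 7, 3]
Added edge: 1->3
Position of 1 (1) < position of 3 (7). Old order still valid.
Run Kahn's algorithm (break ties by smallest node id):
  initial in-degrees: [2, 1, 1, 2, 1, 2, 0, 4]
  ready (indeg=0): [6]
  pop 6: indeg[0]->1; indeg[1]->0; indeg[7]->3 | ready=[1] | order so far=[6]
  pop 1: indeg[0]->0; indeg[2]->0; indeg[3]->1; indeg[5]->1; indeg[7]->2 | ready=[0, 2] | order so far=[6, 1]
  pop 0: indeg[4]->0; indeg[5]->0 | ready=[2, 4, 5] | order so far=[6, 1, 0]
  pop 2: no out-edges | ready=[4, 5] | order so far=[6, 1, 0, 2]
  pop 4: indeg[7]->1 | ready=[5] | order so far=[6, 1, 0, 2, 4]
  pop 5: indeg[7]->0 | ready=[7] | order so far=[6, 1, 0, 2, 4, 5]
  pop 7: indeg[3]->0 | ready=[3] | order so far=[6, 1, 0, 2, 4, 5, 7]
  pop 3: no out-edges | ready=[] | order so far=[6, 1, 0, 2, 4, 5, 7, 3]
  Result: [6, 1, 0, 2, 4, 5, 7, 3]

Answer: [6, 1, 0, 2, 4, 5, 7, 3]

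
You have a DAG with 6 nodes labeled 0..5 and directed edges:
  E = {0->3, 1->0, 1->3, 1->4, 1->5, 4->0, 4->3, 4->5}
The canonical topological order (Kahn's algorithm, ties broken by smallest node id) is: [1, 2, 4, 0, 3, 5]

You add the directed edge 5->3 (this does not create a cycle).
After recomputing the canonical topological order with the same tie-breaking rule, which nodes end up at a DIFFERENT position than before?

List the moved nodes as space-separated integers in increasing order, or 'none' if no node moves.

Answer: 3 5

Derivation:
Old toposort: [1, 2, 4, 0, 3, 5]
Added edge 5->3
Recompute Kahn (smallest-id tiebreak):
  initial in-degrees: [2, 0, 0, 4, 1, 2]
  ready (indeg=0): [1, 2]
  pop 1: indeg[0]->1; indeg[3]->3; indeg[4]->0; indeg[5]->1 | ready=[2, 4] | order so far=[1]
  pop 2: no out-edges | ready=[4] | order so far=[1, 2]
  pop 4: indeg[0]->0; indeg[3]->2; indeg[5]->0 | ready=[0, 5] | order so far=[1, 2, 4]
  pop 0: indeg[3]->1 | ready=[5] | order so far=[1, 2, 4, 0]
  pop 5: indeg[3]->0 | ready=[3] | order so far=[1, 2, 4, 0, 5]
  pop 3: no out-edges | ready=[] | order so far=[1, 2, 4, 0, 5, 3]
New canonical toposort: [1, 2, 4, 0, 5, 3]
Compare positions:
  Node 0: index 3 -> 3 (same)
  Node 1: index 0 -> 0 (same)
  Node 2: index 1 -> 1 (same)
  Node 3: index 4 -> 5 (moved)
  Node 4: index 2 -> 2 (same)
  Node 5: index 5 -> 4 (moved)
Nodes that changed position: 3 5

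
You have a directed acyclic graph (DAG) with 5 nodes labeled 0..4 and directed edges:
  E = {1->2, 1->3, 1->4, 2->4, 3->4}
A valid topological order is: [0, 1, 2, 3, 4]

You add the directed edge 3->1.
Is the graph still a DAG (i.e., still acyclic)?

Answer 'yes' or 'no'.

Given toposort: [0, 1, 2, 3, 4]
Position of 3: index 3; position of 1: index 1
New edge 3->1: backward (u after v in old order)
Backward edge: old toposort is now invalid. Check if this creates a cycle.
Does 1 already reach 3? Reachable from 1: [1, 2, 3, 4]. YES -> cycle!
Still a DAG? no

Answer: no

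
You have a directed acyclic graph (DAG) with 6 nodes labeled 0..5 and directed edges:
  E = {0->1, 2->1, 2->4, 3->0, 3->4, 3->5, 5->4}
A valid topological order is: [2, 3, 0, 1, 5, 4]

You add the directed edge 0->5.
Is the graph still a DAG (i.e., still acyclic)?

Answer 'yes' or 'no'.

Answer: yes

Derivation:
Given toposort: [2, 3, 0, 1, 5, 4]
Position of 0: index 2; position of 5: index 4
New edge 0->5: forward
Forward edge: respects the existing order. Still a DAG, same toposort still valid.
Still a DAG? yes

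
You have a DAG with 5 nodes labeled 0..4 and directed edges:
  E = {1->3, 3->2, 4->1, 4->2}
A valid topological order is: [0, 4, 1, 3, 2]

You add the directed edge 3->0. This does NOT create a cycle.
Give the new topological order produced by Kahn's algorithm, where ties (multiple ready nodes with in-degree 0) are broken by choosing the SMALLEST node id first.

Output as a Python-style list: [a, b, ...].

Old toposort: [0, 4, 1, 3, 2]
Added edge: 3->0
Position of 3 (3) > position of 0 (0). Must reorder: 3 must now come before 0.
Run Kahn's algorithm (break ties by smallest node id):
  initial in-degrees: [1, 1, 2, 1, 0]
  ready (indeg=0): [4]
  pop 4: indeg[1]->0; indeg[2]->1 | ready=[1] | order so far=[4]
  pop 1: indeg[3]->0 | ready=[3] | order so far=[4, 1]
  pop 3: indeg[0]->0; indeg[2]->0 | ready=[0, 2] | order so far=[4, 1, 3]
  pop 0: no out-edges | ready=[2] | order so far=[4, 1, 3, 0]
  pop 2: no out-edges | ready=[] | order so far=[4, 1, 3, 0, 2]
  Result: [4, 1, 3, 0, 2]

Answer: [4, 1, 3, 0, 2]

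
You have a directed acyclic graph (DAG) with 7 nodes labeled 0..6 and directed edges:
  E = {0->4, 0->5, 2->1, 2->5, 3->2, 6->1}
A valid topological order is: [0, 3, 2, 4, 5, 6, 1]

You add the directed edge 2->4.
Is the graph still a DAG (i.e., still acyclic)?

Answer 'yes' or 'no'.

Answer: yes

Derivation:
Given toposort: [0, 3, 2, 4, 5, 6, 1]
Position of 2: index 2; position of 4: index 3
New edge 2->4: forward
Forward edge: respects the existing order. Still a DAG, same toposort still valid.
Still a DAG? yes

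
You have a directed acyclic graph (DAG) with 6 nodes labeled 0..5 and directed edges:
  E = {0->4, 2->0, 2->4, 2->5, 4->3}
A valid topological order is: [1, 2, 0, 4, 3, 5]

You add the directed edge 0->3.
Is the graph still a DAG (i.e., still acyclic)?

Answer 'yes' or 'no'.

Answer: yes

Derivation:
Given toposort: [1, 2, 0, 4, 3, 5]
Position of 0: index 2; position of 3: index 4
New edge 0->3: forward
Forward edge: respects the existing order. Still a DAG, same toposort still valid.
Still a DAG? yes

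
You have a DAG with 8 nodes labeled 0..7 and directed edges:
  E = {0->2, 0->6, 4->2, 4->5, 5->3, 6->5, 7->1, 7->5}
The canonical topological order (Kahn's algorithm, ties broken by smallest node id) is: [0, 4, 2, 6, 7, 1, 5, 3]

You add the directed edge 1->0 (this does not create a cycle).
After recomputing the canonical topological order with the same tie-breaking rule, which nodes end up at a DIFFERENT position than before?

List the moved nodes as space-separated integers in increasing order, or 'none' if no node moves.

Old toposort: [0, 4, 2, 6, 7, 1, 5, 3]
Added edge 1->0
Recompute Kahn (smallest-id tiebreak):
  initial in-degrees: [1, 1, 2, 1, 0, 3, 1, 0]
  ready (indeg=0): [4, 7]
  pop 4: indeg[2]->1; indeg[5]->2 | ready=[7] | order so far=[4]
  pop 7: indeg[1]->0; indeg[5]->1 | ready=[1] | order so far=[4, 7]
  pop 1: indeg[0]->0 | ready=[0] | order so far=[4, 7, 1]
  pop 0: indeg[2]->0; indeg[6]->0 | ready=[2, 6] | order so far=[4, 7, 1, 0]
  pop 2: no out-edges | ready=[6] | order so far=[4, 7, 1, 0, 2]
  pop 6: indeg[5]->0 | ready=[5] | order so far=[4, 7, 1, 0, 2, 6]
  pop 5: indeg[3]->0 | ready=[3] | order so far=[4, 7, 1, 0, 2, 6, 5]
  pop 3: no out-edges | ready=[] | order so far=[4, 7, 1, 0, 2, 6, 5, 3]
New canonical toposort: [4, 7, 1, 0, 2, 6, 5, 3]
Compare positions:
  Node 0: index 0 -> 3 (moved)
  Node 1: index 5 -> 2 (moved)
  Node 2: index 2 -> 4 (moved)
  Node 3: index 7 -> 7 (same)
  Node 4: index 1 -> 0 (moved)
  Node 5: index 6 -> 6 (same)
  Node 6: index 3 -> 5 (moved)
  Node 7: index 4 -> 1 (moved)
Nodes that changed position: 0 1 2 4 6 7

Answer: 0 1 2 4 6 7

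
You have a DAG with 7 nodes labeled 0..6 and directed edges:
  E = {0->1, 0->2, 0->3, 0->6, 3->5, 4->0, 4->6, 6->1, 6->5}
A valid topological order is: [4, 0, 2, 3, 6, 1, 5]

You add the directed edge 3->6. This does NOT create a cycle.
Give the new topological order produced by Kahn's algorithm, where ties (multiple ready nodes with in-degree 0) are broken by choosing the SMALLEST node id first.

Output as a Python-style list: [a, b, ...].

Old toposort: [4, 0, 2, 3, 6, 1, 5]
Added edge: 3->6
Position of 3 (3) < position of 6 (4). Old order still valid.
Run Kahn's algorithm (break ties by smallest node id):
  initial in-degrees: [1, 2, 1, 1, 0, 2, 3]
  ready (indeg=0): [4]
  pop 4: indeg[0]->0; indeg[6]->2 | ready=[0] | order so far=[4]
  pop 0: indeg[1]->1; indeg[2]->0; indeg[3]->0; indeg[6]->1 | ready=[2, 3] | order so far=[4, 0]
  pop 2: no out-edges | ready=[3] | order so far=[4, 0, 2]
  pop 3: indeg[5]->1; indeg[6]->0 | ready=[6] | order so far=[4, 0, 2, 3]
  pop 6: indeg[1]->0; indeg[5]->0 | ready=[1, 5] | order so far=[4, 0, 2, 3, 6]
  pop 1: no out-edges | ready=[5] | order so far=[4, 0, 2, 3, 6, 1]
  pop 5: no out-edges | ready=[] | order so far=[4, 0, 2, 3, 6, 1, 5]
  Result: [4, 0, 2, 3, 6, 1, 5]

Answer: [4, 0, 2, 3, 6, 1, 5]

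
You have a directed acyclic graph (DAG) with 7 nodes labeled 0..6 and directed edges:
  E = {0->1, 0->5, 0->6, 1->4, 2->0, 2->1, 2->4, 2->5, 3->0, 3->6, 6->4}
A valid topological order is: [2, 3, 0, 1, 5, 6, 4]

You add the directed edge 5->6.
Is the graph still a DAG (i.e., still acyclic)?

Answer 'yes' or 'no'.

Answer: yes

Derivation:
Given toposort: [2, 3, 0, 1, 5, 6, 4]
Position of 5: index 4; position of 6: index 5
New edge 5->6: forward
Forward edge: respects the existing order. Still a DAG, same toposort still valid.
Still a DAG? yes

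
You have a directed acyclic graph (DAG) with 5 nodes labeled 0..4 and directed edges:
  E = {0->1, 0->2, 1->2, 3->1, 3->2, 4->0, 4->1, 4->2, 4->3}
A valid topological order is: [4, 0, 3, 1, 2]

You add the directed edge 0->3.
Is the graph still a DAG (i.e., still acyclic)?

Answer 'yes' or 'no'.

Given toposort: [4, 0, 3, 1, 2]
Position of 0: index 1; position of 3: index 2
New edge 0->3: forward
Forward edge: respects the existing order. Still a DAG, same toposort still valid.
Still a DAG? yes

Answer: yes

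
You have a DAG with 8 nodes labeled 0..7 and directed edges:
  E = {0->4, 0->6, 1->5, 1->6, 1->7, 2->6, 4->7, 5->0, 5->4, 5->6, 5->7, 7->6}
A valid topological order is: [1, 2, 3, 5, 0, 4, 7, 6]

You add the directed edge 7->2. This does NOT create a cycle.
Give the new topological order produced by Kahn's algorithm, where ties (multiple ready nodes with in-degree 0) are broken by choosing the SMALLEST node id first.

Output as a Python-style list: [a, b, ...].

Answer: [1, 3, 5, 0, 4, 7, 2, 6]

Derivation:
Old toposort: [1, 2, 3, 5, 0, 4, 7, 6]
Added edge: 7->2
Position of 7 (6) > position of 2 (1). Must reorder: 7 must now come before 2.
Run Kahn's algorithm (break ties by smallest node id):
  initial in-degrees: [1, 0, 1, 0, 2, 1, 5, 3]
  ready (indeg=0): [1, 3]
  pop 1: indeg[5]->0; indeg[6]->4; indeg[7]->2 | ready=[3, 5] | order so far=[1]
  pop 3: no out-edges | ready=[5] | order so far=[1, 3]
  pop 5: indeg[0]->0; indeg[4]->1; indeg[6]->3; indeg[7]->1 | ready=[0] | order so far=[1, 3, 5]
  pop 0: indeg[4]->0; indeg[6]->2 | ready=[4] | order so far=[1, 3, 5, 0]
  pop 4: indeg[7]->0 | ready=[7] | order so far=[1, 3, 5, 0, 4]
  pop 7: indeg[2]->0; indeg[6]->1 | ready=[2] | order so far=[1, 3, 5, 0, 4, 7]
  pop 2: indeg[6]->0 | ready=[6] | order so far=[1, 3, 5, 0, 4, 7, 2]
  pop 6: no out-edges | ready=[] | order so far=[1, 3, 5, 0, 4, 7, 2, 6]
  Result: [1, 3, 5, 0, 4, 7, 2, 6]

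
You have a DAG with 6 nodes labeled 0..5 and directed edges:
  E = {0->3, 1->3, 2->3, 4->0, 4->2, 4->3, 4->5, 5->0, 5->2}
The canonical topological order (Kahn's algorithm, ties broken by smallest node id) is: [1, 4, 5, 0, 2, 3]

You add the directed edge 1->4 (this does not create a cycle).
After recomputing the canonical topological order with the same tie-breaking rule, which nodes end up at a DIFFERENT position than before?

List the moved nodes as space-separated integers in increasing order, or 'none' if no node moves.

Answer: none

Derivation:
Old toposort: [1, 4, 5, 0, 2, 3]
Added edge 1->4
Recompute Kahn (smallest-id tiebreak):
  initial in-degrees: [2, 0, 2, 4, 1, 1]
  ready (indeg=0): [1]
  pop 1: indeg[3]->3; indeg[4]->0 | ready=[4] | order so far=[1]
  pop 4: indeg[0]->1; indeg[2]->1; indeg[3]->2; indeg[5]->0 | ready=[5] | order so far=[1, 4]
  pop 5: indeg[0]->0; indeg[2]->0 | ready=[0, 2] | order so far=[1, 4, 5]
  pop 0: indeg[3]->1 | ready=[2] | order so far=[1, 4, 5, 0]
  pop 2: indeg[3]->0 | ready=[3] | order so far=[1, 4, 5, 0, 2]
  pop 3: no out-edges | ready=[] | order so far=[1, 4, 5, 0, 2, 3]
New canonical toposort: [1, 4, 5, 0, 2, 3]
Compare positions:
  Node 0: index 3 -> 3 (same)
  Node 1: index 0 -> 0 (same)
  Node 2: index 4 -> 4 (same)
  Node 3: index 5 -> 5 (same)
  Node 4: index 1 -> 1 (same)
  Node 5: index 2 -> 2 (same)
Nodes that changed position: none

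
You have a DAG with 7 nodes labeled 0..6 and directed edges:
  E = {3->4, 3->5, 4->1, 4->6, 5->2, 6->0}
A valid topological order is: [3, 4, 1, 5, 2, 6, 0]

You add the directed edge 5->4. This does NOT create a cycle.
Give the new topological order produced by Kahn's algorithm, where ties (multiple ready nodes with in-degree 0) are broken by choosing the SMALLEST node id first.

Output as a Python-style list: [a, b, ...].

Old toposort: [3, 4, 1, 5, 2, 6, 0]
Added edge: 5->4
Position of 5 (3) > position of 4 (1). Must reorder: 5 must now come before 4.
Run Kahn's algorithm (break ties by smallest node id):
  initial in-degrees: [1, 1, 1, 0, 2, 1, 1]
  ready (indeg=0): [3]
  pop 3: indeg[4]->1; indeg[5]->0 | ready=[5] | order so far=[3]
  pop 5: indeg[2]->0; indeg[4]->0 | ready=[2, 4] | order so far=[3, 5]
  pop 2: no out-edges | ready=[4] | order so far=[3, 5, 2]
  pop 4: indeg[1]->0; indeg[6]->0 | ready=[1, 6] | order so far=[3, 5, 2, 4]
  pop 1: no out-edges | ready=[6] | order so far=[3, 5, 2, 4, 1]
  pop 6: indeg[0]->0 | ready=[0] | order so far=[3, 5, 2, 4, 1, 6]
  pop 0: no out-edges | ready=[] | order so far=[3, 5, 2, 4, 1, 6, 0]
  Result: [3, 5, 2, 4, 1, 6, 0]

Answer: [3, 5, 2, 4, 1, 6, 0]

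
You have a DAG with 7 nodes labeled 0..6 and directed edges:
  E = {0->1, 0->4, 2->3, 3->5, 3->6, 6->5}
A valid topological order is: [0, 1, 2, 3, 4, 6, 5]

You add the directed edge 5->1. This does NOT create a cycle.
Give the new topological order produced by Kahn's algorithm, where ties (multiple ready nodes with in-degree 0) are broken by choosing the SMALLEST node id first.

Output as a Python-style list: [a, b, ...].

Old toposort: [0, 1, 2, 3, 4, 6, 5]
Added edge: 5->1
Position of 5 (6) > position of 1 (1). Must reorder: 5 must now come before 1.
Run Kahn's algorithm (break ties by smallest node id):
  initial in-degrees: [0, 2, 0, 1, 1, 2, 1]
  ready (indeg=0): [0, 2]
  pop 0: indeg[1]->1; indeg[4]->0 | ready=[2, 4] | order so far=[0]
  pop 2: indeg[3]->0 | ready=[3, 4] | order so far=[0, 2]
  pop 3: indeg[5]->1; indeg[6]->0 | ready=[4, 6] | order so far=[0, 2, 3]
  pop 4: no out-edges | ready=[6] | order so far=[0, 2, 3, 4]
  pop 6: indeg[5]->0 | ready=[5] | order so far=[0, 2, 3, 4, 6]
  pop 5: indeg[1]->0 | ready=[1] | order so far=[0, 2, 3, 4, 6, 5]
  pop 1: no out-edges | ready=[] | order so far=[0, 2, 3, 4, 6, 5, 1]
  Result: [0, 2, 3, 4, 6, 5, 1]

Answer: [0, 2, 3, 4, 6, 5, 1]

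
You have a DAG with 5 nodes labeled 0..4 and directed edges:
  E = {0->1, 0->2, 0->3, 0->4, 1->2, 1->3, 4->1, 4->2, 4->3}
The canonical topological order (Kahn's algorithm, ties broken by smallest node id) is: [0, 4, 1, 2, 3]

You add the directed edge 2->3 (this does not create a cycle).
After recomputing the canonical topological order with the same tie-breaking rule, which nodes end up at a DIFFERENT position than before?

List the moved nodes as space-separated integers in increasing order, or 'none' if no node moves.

Answer: none

Derivation:
Old toposort: [0, 4, 1, 2, 3]
Added edge 2->3
Recompute Kahn (smallest-id tiebreak):
  initial in-degrees: [0, 2, 3, 4, 1]
  ready (indeg=0): [0]
  pop 0: indeg[1]->1; indeg[2]->2; indeg[3]->3; indeg[4]->0 | ready=[4] | order so far=[0]
  pop 4: indeg[1]->0; indeg[2]->1; indeg[3]->2 | ready=[1] | order so far=[0, 4]
  pop 1: indeg[2]->0; indeg[3]->1 | ready=[2] | order so far=[0, 4, 1]
  pop 2: indeg[3]->0 | ready=[3] | order so far=[0, 4, 1, 2]
  pop 3: no out-edges | ready=[] | order so far=[0, 4, 1, 2, 3]
New canonical toposort: [0, 4, 1, 2, 3]
Compare positions:
  Node 0: index 0 -> 0 (same)
  Node 1: index 2 -> 2 (same)
  Node 2: index 3 -> 3 (same)
  Node 3: index 4 -> 4 (same)
  Node 4: index 1 -> 1 (same)
Nodes that changed position: none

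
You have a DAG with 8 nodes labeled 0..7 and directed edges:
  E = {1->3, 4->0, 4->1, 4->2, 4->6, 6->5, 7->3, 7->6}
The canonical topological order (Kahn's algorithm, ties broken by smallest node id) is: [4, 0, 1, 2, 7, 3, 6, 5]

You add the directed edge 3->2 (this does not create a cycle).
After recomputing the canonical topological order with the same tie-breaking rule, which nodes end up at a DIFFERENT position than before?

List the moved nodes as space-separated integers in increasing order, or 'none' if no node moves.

Answer: 2 3 7

Derivation:
Old toposort: [4, 0, 1, 2, 7, 3, 6, 5]
Added edge 3->2
Recompute Kahn (smallest-id tiebreak):
  initial in-degrees: [1, 1, 2, 2, 0, 1, 2, 0]
  ready (indeg=0): [4, 7]
  pop 4: indeg[0]->0; indeg[1]->0; indeg[2]->1; indeg[6]->1 | ready=[0, 1, 7] | order so far=[4]
  pop 0: no out-edges | ready=[1, 7] | order so far=[4, 0]
  pop 1: indeg[3]->1 | ready=[7] | order so far=[4, 0, 1]
  pop 7: indeg[3]->0; indeg[6]->0 | ready=[3, 6] | order so far=[4, 0, 1, 7]
  pop 3: indeg[2]->0 | ready=[2, 6] | order so far=[4, 0, 1, 7, 3]
  pop 2: no out-edges | ready=[6] | order so far=[4, 0, 1, 7, 3, 2]
  pop 6: indeg[5]->0 | ready=[5] | order so far=[4, 0, 1, 7, 3, 2, 6]
  pop 5: no out-edges | ready=[] | order so far=[4, 0, 1, 7, 3, 2, 6, 5]
New canonical toposort: [4, 0, 1, 7, 3, 2, 6, 5]
Compare positions:
  Node 0: index 1 -> 1 (same)
  Node 1: index 2 -> 2 (same)
  Node 2: index 3 -> 5 (moved)
  Node 3: index 5 -> 4 (moved)
  Node 4: index 0 -> 0 (same)
  Node 5: index 7 -> 7 (same)
  Node 6: index 6 -> 6 (same)
  Node 7: index 4 -> 3 (moved)
Nodes that changed position: 2 3 7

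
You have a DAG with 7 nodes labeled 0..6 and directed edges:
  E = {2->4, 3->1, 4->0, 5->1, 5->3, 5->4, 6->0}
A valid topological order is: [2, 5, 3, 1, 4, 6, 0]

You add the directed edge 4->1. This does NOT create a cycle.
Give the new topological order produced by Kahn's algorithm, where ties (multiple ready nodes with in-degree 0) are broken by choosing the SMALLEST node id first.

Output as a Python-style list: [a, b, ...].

Answer: [2, 5, 3, 4, 1, 6, 0]

Derivation:
Old toposort: [2, 5, 3, 1, 4, 6, 0]
Added edge: 4->1
Position of 4 (4) > position of 1 (3). Must reorder: 4 must now come before 1.
Run Kahn's algorithm (break ties by smallest node id):
  initial in-degrees: [2, 3, 0, 1, 2, 0, 0]
  ready (indeg=0): [2, 5, 6]
  pop 2: indeg[4]->1 | ready=[5, 6] | order so far=[2]
  pop 5: indeg[1]->2; indeg[3]->0; indeg[4]->0 | ready=[3, 4, 6] | order so far=[2, 5]
  pop 3: indeg[1]->1 | ready=[4, 6] | order so far=[2, 5, 3]
  pop 4: indeg[0]->1; indeg[1]->0 | ready=[1, 6] | order so far=[2, 5, 3, 4]
  pop 1: no out-edges | ready=[6] | order so far=[2, 5, 3, 4, 1]
  pop 6: indeg[0]->0 | ready=[0] | order so far=[2, 5, 3, 4, 1, 6]
  pop 0: no out-edges | ready=[] | order so far=[2, 5, 3, 4, 1, 6, 0]
  Result: [2, 5, 3, 4, 1, 6, 0]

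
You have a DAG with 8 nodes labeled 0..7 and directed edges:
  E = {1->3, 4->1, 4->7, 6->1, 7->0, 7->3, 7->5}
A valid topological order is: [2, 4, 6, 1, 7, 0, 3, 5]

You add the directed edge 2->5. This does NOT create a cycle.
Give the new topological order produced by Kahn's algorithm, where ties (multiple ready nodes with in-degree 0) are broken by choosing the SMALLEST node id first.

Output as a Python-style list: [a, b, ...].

Old toposort: [2, 4, 6, 1, 7, 0, 3, 5]
Added edge: 2->5
Position of 2 (0) < position of 5 (7). Old order still valid.
Run Kahn's algorithm (break ties by smallest node id):
  initial in-degrees: [1, 2, 0, 2, 0, 2, 0, 1]
  ready (indeg=0): [2, 4, 6]
  pop 2: indeg[5]->1 | ready=[4, 6] | order so far=[2]
  pop 4: indeg[1]->1; indeg[7]->0 | ready=[6, 7] | order so far=[2, 4]
  pop 6: indeg[1]->0 | ready=[1, 7] | order so far=[2, 4, 6]
  pop 1: indeg[3]->1 | ready=[7] | order so far=[2, 4, 6, 1]
  pop 7: indeg[0]->0; indeg[3]->0; indeg[5]->0 | ready=[0, 3, 5] | order so far=[2, 4, 6, 1, 7]
  pop 0: no out-edges | ready=[3, 5] | order so far=[2, 4, 6, 1, 7, 0]
  pop 3: no out-edges | ready=[5] | order so far=[2, 4, 6, 1, 7, 0, 3]
  pop 5: no out-edges | ready=[] | order so far=[2, 4, 6, 1, 7, 0, 3, 5]
  Result: [2, 4, 6, 1, 7, 0, 3, 5]

Answer: [2, 4, 6, 1, 7, 0, 3, 5]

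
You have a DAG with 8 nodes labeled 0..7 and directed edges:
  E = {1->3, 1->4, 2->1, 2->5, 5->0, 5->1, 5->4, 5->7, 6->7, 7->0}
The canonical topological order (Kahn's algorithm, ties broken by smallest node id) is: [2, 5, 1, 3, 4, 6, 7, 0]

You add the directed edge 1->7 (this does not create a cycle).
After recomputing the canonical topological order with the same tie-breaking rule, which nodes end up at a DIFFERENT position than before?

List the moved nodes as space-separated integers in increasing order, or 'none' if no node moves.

Old toposort: [2, 5, 1, 3, 4, 6, 7, 0]
Added edge 1->7
Recompute Kahn (smallest-id tiebreak):
  initial in-degrees: [2, 2, 0, 1, 2, 1, 0, 3]
  ready (indeg=0): [2, 6]
  pop 2: indeg[1]->1; indeg[5]->0 | ready=[5, 6] | order so far=[2]
  pop 5: indeg[0]->1; indeg[1]->0; indeg[4]->1; indeg[7]->2 | ready=[1, 6] | order so far=[2, 5]
  pop 1: indeg[3]->0; indeg[4]->0; indeg[7]->1 | ready=[3, 4, 6] | order so far=[2, 5, 1]
  pop 3: no out-edges | ready=[4, 6] | order so far=[2, 5, 1, 3]
  pop 4: no out-edges | ready=[6] | order so far=[2, 5, 1, 3, 4]
  pop 6: indeg[7]->0 | ready=[7] | order so far=[2, 5, 1, 3, 4, 6]
  pop 7: indeg[0]->0 | ready=[0] | order so far=[2, 5, 1, 3, 4, 6, 7]
  pop 0: no out-edges | ready=[] | order so far=[2, 5, 1, 3, 4, 6, 7, 0]
New canonical toposort: [2, 5, 1, 3, 4, 6, 7, 0]
Compare positions:
  Node 0: index 7 -> 7 (same)
  Node 1: index 2 -> 2 (same)
  Node 2: index 0 -> 0 (same)
  Node 3: index 3 -> 3 (same)
  Node 4: index 4 -> 4 (same)
  Node 5: index 1 -> 1 (same)
  Node 6: index 5 -> 5 (same)
  Node 7: index 6 -> 6 (same)
Nodes that changed position: none

Answer: none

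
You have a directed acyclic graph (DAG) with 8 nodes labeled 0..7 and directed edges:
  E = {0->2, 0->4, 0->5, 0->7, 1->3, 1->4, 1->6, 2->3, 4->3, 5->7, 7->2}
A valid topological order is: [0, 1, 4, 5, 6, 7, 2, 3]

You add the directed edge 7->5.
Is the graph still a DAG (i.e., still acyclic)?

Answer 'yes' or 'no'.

Answer: no

Derivation:
Given toposort: [0, 1, 4, 5, 6, 7, 2, 3]
Position of 7: index 5; position of 5: index 3
New edge 7->5: backward (u after v in old order)
Backward edge: old toposort is now invalid. Check if this creates a cycle.
Does 5 already reach 7? Reachable from 5: [2, 3, 5, 7]. YES -> cycle!
Still a DAG? no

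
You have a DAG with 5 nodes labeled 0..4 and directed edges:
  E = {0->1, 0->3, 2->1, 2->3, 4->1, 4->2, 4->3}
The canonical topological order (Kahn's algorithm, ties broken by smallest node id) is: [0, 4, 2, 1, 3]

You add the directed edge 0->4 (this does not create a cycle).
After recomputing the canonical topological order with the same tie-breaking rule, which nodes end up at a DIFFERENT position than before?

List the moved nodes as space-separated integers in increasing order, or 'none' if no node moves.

Old toposort: [0, 4, 2, 1, 3]
Added edge 0->4
Recompute Kahn (smallest-id tiebreak):
  initial in-degrees: [0, 3, 1, 3, 1]
  ready (indeg=0): [0]
  pop 0: indeg[1]->2; indeg[3]->2; indeg[4]->0 | ready=[4] | order so far=[0]
  pop 4: indeg[1]->1; indeg[2]->0; indeg[3]->1 | ready=[2] | order so far=[0, 4]
  pop 2: indeg[1]->0; indeg[3]->0 | ready=[1, 3] | order so far=[0, 4, 2]
  pop 1: no out-edges | ready=[3] | order so far=[0, 4, 2, 1]
  pop 3: no out-edges | ready=[] | order so far=[0, 4, 2, 1, 3]
New canonical toposort: [0, 4, 2, 1, 3]
Compare positions:
  Node 0: index 0 -> 0 (same)
  Node 1: index 3 -> 3 (same)
  Node 2: index 2 -> 2 (same)
  Node 3: index 4 -> 4 (same)
  Node 4: index 1 -> 1 (same)
Nodes that changed position: none

Answer: none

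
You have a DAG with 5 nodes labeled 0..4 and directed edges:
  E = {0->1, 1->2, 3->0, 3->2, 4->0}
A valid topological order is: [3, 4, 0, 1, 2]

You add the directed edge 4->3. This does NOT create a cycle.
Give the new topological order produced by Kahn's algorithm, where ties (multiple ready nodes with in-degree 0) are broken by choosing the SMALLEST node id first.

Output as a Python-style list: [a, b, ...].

Answer: [4, 3, 0, 1, 2]

Derivation:
Old toposort: [3, 4, 0, 1, 2]
Added edge: 4->3
Position of 4 (1) > position of 3 (0). Must reorder: 4 must now come before 3.
Run Kahn's algorithm (break ties by smallest node id):
  initial in-degrees: [2, 1, 2, 1, 0]
  ready (indeg=0): [4]
  pop 4: indeg[0]->1; indeg[3]->0 | ready=[3] | order so far=[4]
  pop 3: indeg[0]->0; indeg[2]->1 | ready=[0] | order so far=[4, 3]
  pop 0: indeg[1]->0 | ready=[1] | order so far=[4, 3, 0]
  pop 1: indeg[2]->0 | ready=[2] | order so far=[4, 3, 0, 1]
  pop 2: no out-edges | ready=[] | order so far=[4, 3, 0, 1, 2]
  Result: [4, 3, 0, 1, 2]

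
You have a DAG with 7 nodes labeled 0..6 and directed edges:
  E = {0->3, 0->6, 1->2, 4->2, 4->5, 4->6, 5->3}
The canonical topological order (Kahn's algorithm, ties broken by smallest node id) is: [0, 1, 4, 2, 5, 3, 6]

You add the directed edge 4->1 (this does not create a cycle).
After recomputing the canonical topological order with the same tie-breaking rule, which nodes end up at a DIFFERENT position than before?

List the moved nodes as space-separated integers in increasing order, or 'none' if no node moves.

Answer: 1 4

Derivation:
Old toposort: [0, 1, 4, 2, 5, 3, 6]
Added edge 4->1
Recompute Kahn (smallest-id tiebreak):
  initial in-degrees: [0, 1, 2, 2, 0, 1, 2]
  ready (indeg=0): [0, 4]
  pop 0: indeg[3]->1; indeg[6]->1 | ready=[4] | order so far=[0]
  pop 4: indeg[1]->0; indeg[2]->1; indeg[5]->0; indeg[6]->0 | ready=[1, 5, 6] | order so far=[0, 4]
  pop 1: indeg[2]->0 | ready=[2, 5, 6] | order so far=[0, 4, 1]
  pop 2: no out-edges | ready=[5, 6] | order so far=[0, 4, 1, 2]
  pop 5: indeg[3]->0 | ready=[3, 6] | order so far=[0, 4, 1, 2, 5]
  pop 3: no out-edges | ready=[6] | order so far=[0, 4, 1, 2, 5, 3]
  pop 6: no out-edges | ready=[] | order so far=[0, 4, 1, 2, 5, 3, 6]
New canonical toposort: [0, 4, 1, 2, 5, 3, 6]
Compare positions:
  Node 0: index 0 -> 0 (same)
  Node 1: index 1 -> 2 (moved)
  Node 2: index 3 -> 3 (same)
  Node 3: index 5 -> 5 (same)
  Node 4: index 2 -> 1 (moved)
  Node 5: index 4 -> 4 (same)
  Node 6: index 6 -> 6 (same)
Nodes that changed position: 1 4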